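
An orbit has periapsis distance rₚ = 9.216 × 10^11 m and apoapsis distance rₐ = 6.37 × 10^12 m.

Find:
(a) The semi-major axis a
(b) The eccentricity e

(a) a = (rₚ + rₐ) / 2 = (9.216e+11 + 6.37e+12) / 2 ≈ 3.646e+12 m = 3.646 × 10^12 m.
(b) e = (rₐ − rₚ) / (rₐ + rₚ) = (6.37e+12 − 9.216e+11) / (6.37e+12 + 9.216e+11) ≈ 0.7472.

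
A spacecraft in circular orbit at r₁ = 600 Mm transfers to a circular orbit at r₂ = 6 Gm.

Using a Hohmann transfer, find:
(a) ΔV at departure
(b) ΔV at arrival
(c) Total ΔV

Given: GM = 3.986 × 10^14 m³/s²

Convert to SI: r₁ = 600 Mm = 6e+08 m; r₂ = 6 Gm = 6e+09 m.
Transfer semi-major axis: a_t = (r₁ + r₂)/2 = (6e+08 + 6e+09)/2 = 3.3e+09 m.
Circular speeds: v₁ = √(GM/r₁) = 815.066 m/s, v₂ = √(GM/r₂) = 257.747 m/s.
Transfer speeds (vis-viva v² = GM(2/r − 1/a_t)): v₁ᵗ = 1099.04 m/s, v₂ᵗ = 109.904 m/s.
(a) ΔV₁ = |v₁ᵗ − v₁| ≈ 284 m/s = 284 m/s.
(b) ΔV₂ = |v₂ − v₂ᵗ| ≈ 147.8 m/s = 147.8 m/s.
(c) ΔV_total = ΔV₁ + ΔV₂ ≈ 431.8 m/s = 431.8 m/s.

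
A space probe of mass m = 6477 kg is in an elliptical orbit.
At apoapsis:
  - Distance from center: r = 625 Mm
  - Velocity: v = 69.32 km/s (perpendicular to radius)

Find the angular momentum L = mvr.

Convert to SI: r = 625 Mm = 6.25e+08 m; v = 69.32 km/s = 69320 m/s.
Since v is perpendicular to r, L = m · v · r.
L = 6477 · 69320 · 6.25e+08 kg·m²/s ≈ 2.806e+17 kg·m²/s.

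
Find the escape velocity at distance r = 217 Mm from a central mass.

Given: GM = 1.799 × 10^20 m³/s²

Convert to SI: r = 217 Mm = 2.17e+08 m.
Escape velocity comes from setting total energy to zero: ½v² − GM/r = 0 ⇒ v_esc = √(2GM / r).
v_esc = √(2 · 1.799e+20 / 2.17e+08) m/s ≈ 1.288e+06 m/s = 1288 km/s.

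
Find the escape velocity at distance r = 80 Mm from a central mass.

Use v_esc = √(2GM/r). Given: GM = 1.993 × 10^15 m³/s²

Convert to SI: r = 80 Mm = 8e+07 m.
Escape velocity comes from setting total energy to zero: ½v² − GM/r = 0 ⇒ v_esc = √(2GM / r).
v_esc = √(2 · 1.993e+15 / 8e+07) m/s ≈ 7059 m/s = 7.059 km/s.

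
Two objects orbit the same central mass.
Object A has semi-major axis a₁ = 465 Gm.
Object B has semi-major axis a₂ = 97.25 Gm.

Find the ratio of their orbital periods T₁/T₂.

Convert to SI: a₁ = 465 Gm = 4.65e+11 m; a₂ = 97.25 Gm = 9.725e+10 m.
From Kepler's third law, (T₁/T₂)² = (a₁/a₂)³, so T₁/T₂ = (a₁/a₂)^(3/2).
a₁/a₂ = 4.65e+11 / 9.725e+10 = 4.78149.
T₁/T₂ = (4.78149)^(3/2) ≈ 10.46.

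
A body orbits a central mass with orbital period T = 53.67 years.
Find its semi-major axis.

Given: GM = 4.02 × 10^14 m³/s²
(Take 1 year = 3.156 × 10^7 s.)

Convert to SI: T = 53.67 years = 1.69383e+09 s.
Invert Kepler's third law: a = (GM · T² / (4π²))^(1/3).
Substituting T = 1.69383e+09 s and GM = 4.02e+14 m³/s²:
a = (4.02e+14 · (1.69383e+09)² / (4π²))^(1/3) m
a ≈ 3.08e+10 m = 30.8 Gm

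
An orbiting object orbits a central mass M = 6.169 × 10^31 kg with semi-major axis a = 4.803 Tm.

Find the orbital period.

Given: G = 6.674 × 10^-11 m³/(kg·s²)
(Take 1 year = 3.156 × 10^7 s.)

Convert to SI: a = 4.803 Tm = 4.803e+12 m.
GM = G · M = 6.674e-11 · 6.169e+31 = 4.11719e+21 m³/s².
Kepler's third law: T = 2π √(a³ / GM).
Substituting a = 4.803e+12 m and GM = 4.11719e+21 m³/s²:
T = 2π √((4.803e+12)³ / 4.11719e+21) s
T ≈ 1.031e+09 s = 32.66 years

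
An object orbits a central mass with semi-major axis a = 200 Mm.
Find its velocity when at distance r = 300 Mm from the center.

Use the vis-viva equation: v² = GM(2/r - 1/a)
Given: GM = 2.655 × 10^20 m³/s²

Convert to SI: a = 200 Mm = 2e+08 m; r = 300 Mm = 3e+08 m.
Vis-viva: v = √(GM · (2/r − 1/a)).
2/r − 1/a = 2/3e+08 − 1/2e+08 = 1.66667e-09 m⁻¹.
v = √(2.655e+20 · 1.66667e-09) m/s ≈ 6.652e+05 m/s = 665.2 km/s.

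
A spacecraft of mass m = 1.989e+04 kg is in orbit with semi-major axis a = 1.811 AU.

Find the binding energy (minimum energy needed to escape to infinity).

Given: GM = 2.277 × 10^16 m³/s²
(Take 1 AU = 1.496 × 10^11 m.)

Convert to SI: a = 1.811 AU = 2.70926e+11 m.
Total orbital energy is E = −GMm/(2a); binding energy is E_bind = −E = GMm/(2a).
E_bind = 2.277e+16 · 1.989e+04 / (2 · 2.70926e+11) J ≈ 8.358e+08 J = 835.8 MJ.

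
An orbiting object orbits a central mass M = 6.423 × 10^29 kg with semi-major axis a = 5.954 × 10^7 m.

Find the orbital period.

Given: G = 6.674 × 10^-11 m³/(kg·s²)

GM = G · M = 6.674e-11 · 6.423e+29 = 4.28671e+19 m³/s².
Kepler's third law: T = 2π √(a³ / GM).
Substituting a = 5.954e+07 m and GM = 4.28671e+19 m³/s²:
T = 2π √((5.954e+07)³ / 4.28671e+19) s
T ≈ 440.9 s = 7.348 minutes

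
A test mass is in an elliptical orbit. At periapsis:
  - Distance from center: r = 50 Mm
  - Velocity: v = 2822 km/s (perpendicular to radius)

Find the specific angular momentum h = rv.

Convert to SI: r = 50 Mm = 5e+07 m; v = 2822 km/s = 2.822e+06 m/s.
With v perpendicular to r, h = r · v.
h = 5e+07 · 2.822e+06 m²/s ≈ 1.411e+14 m²/s.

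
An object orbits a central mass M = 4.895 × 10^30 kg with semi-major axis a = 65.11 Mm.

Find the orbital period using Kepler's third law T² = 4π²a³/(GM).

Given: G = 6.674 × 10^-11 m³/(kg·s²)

Convert to SI: a = 65.11 Mm = 6.511e+07 m.
GM = G · M = 6.674e-11 · 4.895e+30 = 3.26692e+20 m³/s².
Kepler's third law: T = 2π √(a³ / GM).
Substituting a = 6.511e+07 m and GM = 3.26692e+20 m³/s²:
T = 2π √((6.511e+07)³ / 3.26692e+20) s
T ≈ 182.6 s = 3.044 minutes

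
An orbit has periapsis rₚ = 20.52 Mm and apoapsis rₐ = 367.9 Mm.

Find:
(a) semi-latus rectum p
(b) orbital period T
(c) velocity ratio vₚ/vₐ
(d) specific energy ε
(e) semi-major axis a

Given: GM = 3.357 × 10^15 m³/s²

Convert to SI: rₚ = 20.52 Mm = 2.052e+07 m; rₐ = 367.9 Mm = 3.679e+08 m.
(a) From a = (rₚ + rₐ)/2 = 1.9421e+08 m and e = (rₐ − rₚ)/(rₐ + rₚ) = 0.894341, p = a(1 − e²) = 1.9421e+08 · (1 − (0.894341)²) ≈ 3.887e+07 m
(b) With a = (rₚ + rₐ)/2 = 1.9421e+08 m, T = 2π √(a³/GM) = 2π √((1.9421e+08)³/3.357e+15) s ≈ 2.935e+05 s
(c) Conservation of angular momentum (rₚvₚ = rₐvₐ) gives vₚ/vₐ = rₐ/rₚ = 3.679e+08/2.052e+07 ≈ 17.93
(d) With a = (rₚ + rₐ)/2 = 1.9421e+08 m, ε = −GM/(2a) = −3.357e+15/(2 · 1.9421e+08) J/kg ≈ -8.643e+06 J/kg
(e) a = (rₚ + rₐ)/2 = (2.052e+07 + 3.679e+08)/2 ≈ 1.942e+08 m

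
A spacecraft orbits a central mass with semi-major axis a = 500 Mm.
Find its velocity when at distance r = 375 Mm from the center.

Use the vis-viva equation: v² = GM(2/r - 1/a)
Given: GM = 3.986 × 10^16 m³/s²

Convert to SI: a = 500 Mm = 5e+08 m; r = 375 Mm = 3.75e+08 m.
Vis-viva: v = √(GM · (2/r − 1/a)).
2/r − 1/a = 2/3.75e+08 − 1/5e+08 = 3.33333e-09 m⁻¹.
v = √(3.986e+16 · 3.33333e-09) m/s ≈ 1.153e+04 m/s = 11.53 km/s.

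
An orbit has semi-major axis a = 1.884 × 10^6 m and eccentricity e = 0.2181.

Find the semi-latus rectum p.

p = a (1 − e²).
p = 1.884e+06 · (1 − (0.2181)²) = 1.884e+06 · 0.952432 ≈ 1.794e+06 m = 1.794 × 10^6 m.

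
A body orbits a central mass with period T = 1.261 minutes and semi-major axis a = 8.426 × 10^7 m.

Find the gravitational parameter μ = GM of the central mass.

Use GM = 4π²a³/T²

Convert to SI: T = 1.261 minutes = 75.66 s.
GM = 4π² · a³ / T².
GM = 4π² · (8.426e+07)³ / (75.66)² m³/s² ≈ 4.126e+21 m³/s² = 4.126 × 10^21 m³/s².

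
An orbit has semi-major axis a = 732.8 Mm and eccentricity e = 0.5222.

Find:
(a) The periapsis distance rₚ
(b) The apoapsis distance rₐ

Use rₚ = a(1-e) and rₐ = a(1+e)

Convert to SI: a = 732.8 Mm = 7.328e+08 m.
(a) rₚ = a(1 − e) = 7.328e+08 · (1 − 0.5222) = 7.328e+08 · 0.4778 ≈ 3.501e+08 m = 350.1 Mm.
(b) rₐ = a(1 + e) = 7.328e+08 · (1 + 0.5222) = 7.328e+08 · 1.5222 ≈ 1.115e+09 m = 1.115 Gm.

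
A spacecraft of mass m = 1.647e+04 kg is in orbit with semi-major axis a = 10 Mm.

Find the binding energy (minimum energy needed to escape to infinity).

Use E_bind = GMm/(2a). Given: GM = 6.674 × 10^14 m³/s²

Convert to SI: a = 10 Mm = 1e+07 m.
Total orbital energy is E = −GMm/(2a); binding energy is E_bind = −E = GMm/(2a).
E_bind = 6.674e+14 · 1.647e+04 / (2 · 1e+07) J ≈ 5.496e+11 J = 549.6 GJ.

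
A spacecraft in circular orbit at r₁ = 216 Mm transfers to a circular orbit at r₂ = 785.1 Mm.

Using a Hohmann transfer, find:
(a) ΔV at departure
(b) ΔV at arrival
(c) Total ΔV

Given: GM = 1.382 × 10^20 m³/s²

Convert to SI: r₁ = 216 Mm = 2.16e+08 m; r₂ = 785.1 Mm = 7.851e+08 m.
Transfer semi-major axis: a_t = (r₁ + r₂)/2 = (2.16e+08 + 7.851e+08)/2 = 5.0055e+08 m.
Circular speeds: v₁ = √(GM/r₁) = 799884 m/s, v₂ = √(GM/r₂) = 419558 m/s.
Transfer speeds (vis-viva v² = GM(2/r − 1/a_t)): v₁ᵗ = 1.00177e+06 m/s, v₂ᵗ = 275610 m/s.
(a) ΔV₁ = |v₁ᵗ − v₁| ≈ 2.019e+05 m/s = 201.9 km/s.
(b) ΔV₂ = |v₂ − v₂ᵗ| ≈ 1.439e+05 m/s = 143.9 km/s.
(c) ΔV_total = ΔV₁ + ΔV₂ ≈ 3.458e+05 m/s = 345.8 km/s.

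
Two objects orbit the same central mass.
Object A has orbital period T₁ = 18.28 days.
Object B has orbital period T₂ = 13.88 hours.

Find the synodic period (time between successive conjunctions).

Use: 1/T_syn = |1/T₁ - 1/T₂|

Convert to SI: T₁ = 18.28 days = 1.57939e+06 s; T₂ = 13.88 hours = 49968 s.
T_syn = |T₁ · T₂ / (T₁ − T₂)|.
T_syn = |1.57939e+06 · 49968 / (1.57939e+06 − 49968)| s ≈ 5.16e+04 s = 14.33 hours.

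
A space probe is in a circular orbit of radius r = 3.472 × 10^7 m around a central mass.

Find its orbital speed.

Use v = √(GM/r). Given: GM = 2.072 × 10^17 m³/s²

For a circular orbit, gravity supplies the centripetal force, so v = √(GM / r).
v = √(2.072e+17 / 3.472e+07) m/s ≈ 7.725e+04 m/s = 77.25 km/s.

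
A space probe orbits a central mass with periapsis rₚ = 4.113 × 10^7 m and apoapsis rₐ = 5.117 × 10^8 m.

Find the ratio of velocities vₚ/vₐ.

Conservation of angular momentum gives rₚvₚ = rₐvₐ, so vₚ/vₐ = rₐ/rₚ.
vₚ/vₐ = 5.117e+08 / 4.113e+07 ≈ 12.44.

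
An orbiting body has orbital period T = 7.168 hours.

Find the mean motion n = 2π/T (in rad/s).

Convert to SI: T = 7.168 hours = 25804.8 s.
n = 2π / T.
n = 2π / 25804.8 s ≈ 0.0002435 rad/s.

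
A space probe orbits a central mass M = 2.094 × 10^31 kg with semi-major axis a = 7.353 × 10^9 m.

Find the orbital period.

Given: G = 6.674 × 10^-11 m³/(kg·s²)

GM = G · M = 6.674e-11 · 2.094e+31 = 1.39754e+21 m³/s².
Kepler's third law: T = 2π √(a³ / GM).
Substituting a = 7.353e+09 m and GM = 1.39754e+21 m³/s²:
T = 2π √((7.353e+09)³ / 1.39754e+21) s
T ≈ 1.06e+05 s = 1.227 days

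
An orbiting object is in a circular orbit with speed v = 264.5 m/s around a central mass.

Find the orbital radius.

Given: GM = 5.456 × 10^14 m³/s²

For a circular orbit, v² = GM / r, so r = GM / v².
r = 5.456e+14 / (264.5)² m ≈ 7.799e+09 m = 7.799 × 10^9 m.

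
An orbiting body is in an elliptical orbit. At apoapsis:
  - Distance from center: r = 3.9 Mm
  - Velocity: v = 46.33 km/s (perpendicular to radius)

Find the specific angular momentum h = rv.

Convert to SI: r = 3.9 Mm = 3.9e+06 m; v = 46.33 km/s = 46330 m/s.
With v perpendicular to r, h = r · v.
h = 3.9e+06 · 46330 m²/s ≈ 1.807e+11 m²/s.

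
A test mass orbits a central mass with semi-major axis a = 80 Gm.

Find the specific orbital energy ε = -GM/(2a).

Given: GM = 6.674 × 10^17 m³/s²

Convert to SI: a = 80 Gm = 8e+10 m.
ε = −GM / (2a).
ε = −6.674e+17 / (2 · 8e+10) J/kg ≈ -4.171e+06 J/kg = -4.171 MJ/kg.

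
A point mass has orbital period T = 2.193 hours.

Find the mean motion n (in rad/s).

Convert to SI: T = 2.193 hours = 7894.8 s.
n = 2π / T.
n = 2π / 7894.8 s ≈ 0.0007959 rad/s.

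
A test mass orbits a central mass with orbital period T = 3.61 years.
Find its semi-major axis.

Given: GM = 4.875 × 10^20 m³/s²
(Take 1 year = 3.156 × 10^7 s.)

Convert to SI: T = 3.61 years = 1.13932e+08 s.
Invert Kepler's third law: a = (GM · T² / (4π²))^(1/3).
Substituting T = 1.13932e+08 s and GM = 4.875e+20 m³/s²:
a = (4.875e+20 · (1.13932e+08)² / (4π²))^(1/3) m
a ≈ 5.432e+11 m = 543.2 Gm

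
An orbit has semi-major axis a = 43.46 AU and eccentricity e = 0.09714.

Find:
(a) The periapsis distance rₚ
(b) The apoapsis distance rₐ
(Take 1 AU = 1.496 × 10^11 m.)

Convert to SI: a = 43.46 AU = 6.50162e+12 m.
(a) rₚ = a(1 − e) = 6.50162e+12 · (1 − 0.09714) = 6.50162e+12 · 0.90286 ≈ 5.87e+12 m = 39.24 AU.
(b) rₐ = a(1 + e) = 6.50162e+12 · (1 + 0.09714) = 6.50162e+12 · 1.09714 ≈ 7.133e+12 m = 47.68 AU.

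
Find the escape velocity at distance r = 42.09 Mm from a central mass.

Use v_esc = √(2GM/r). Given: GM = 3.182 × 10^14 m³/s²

Convert to SI: r = 42.09 Mm = 4.209e+07 m.
Escape velocity comes from setting total energy to zero: ½v² − GM/r = 0 ⇒ v_esc = √(2GM / r).
v_esc = √(2 · 3.182e+14 / 4.209e+07) m/s ≈ 3888 m/s = 3.888 km/s.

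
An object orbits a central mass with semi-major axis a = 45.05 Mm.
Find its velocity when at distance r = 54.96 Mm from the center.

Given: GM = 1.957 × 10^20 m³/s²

Convert to SI: a = 45.05 Mm = 4.505e+07 m; r = 54.96 Mm = 5.496e+07 m.
Vis-viva: v = √(GM · (2/r − 1/a)).
2/r − 1/a = 2/5.496e+07 − 1/4.505e+07 = 1.41925e-08 m⁻¹.
v = √(1.957e+20 · 1.41925e-08) m/s ≈ 1.667e+06 m/s = 1667 km/s.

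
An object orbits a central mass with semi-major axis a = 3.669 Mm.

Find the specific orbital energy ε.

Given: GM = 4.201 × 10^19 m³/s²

Convert to SI: a = 3.669 Mm = 3.669e+06 m.
ε = −GM / (2a).
ε = −4.201e+19 / (2 · 3.669e+06) J/kg ≈ -5.725e+12 J/kg = -5725 GJ/kg.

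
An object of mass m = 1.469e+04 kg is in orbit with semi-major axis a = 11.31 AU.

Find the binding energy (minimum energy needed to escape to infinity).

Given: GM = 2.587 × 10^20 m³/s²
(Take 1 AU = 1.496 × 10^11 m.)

Convert to SI: a = 11.31 AU = 1.69198e+12 m.
Total orbital energy is E = −GMm/(2a); binding energy is E_bind = −E = GMm/(2a).
E_bind = 2.587e+20 · 1.469e+04 / (2 · 1.69198e+12) J ≈ 1.123e+12 J = 1.123 TJ.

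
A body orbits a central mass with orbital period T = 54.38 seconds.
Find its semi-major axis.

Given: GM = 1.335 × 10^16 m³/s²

Invert Kepler's third law: a = (GM · T² / (4π²))^(1/3).
Substituting T = 54.38 s and GM = 1.335e+16 m³/s²:
a = (1.335e+16 · (54.38)² / (4π²))^(1/3) m
a ≈ 1e+06 m = 1000 km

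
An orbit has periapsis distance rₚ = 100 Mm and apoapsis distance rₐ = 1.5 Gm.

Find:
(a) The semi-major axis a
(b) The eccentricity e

Convert to SI: rₚ = 100 Mm = 1e+08 m; rₐ = 1.5 Gm = 1.5e+09 m.
(a) a = (rₚ + rₐ) / 2 = (1e+08 + 1.5e+09) / 2 ≈ 8e+08 m = 800 Mm.
(b) e = (rₐ − rₚ) / (rₐ + rₚ) = (1.5e+09 − 1e+08) / (1.5e+09 + 1e+08) ≈ 0.875.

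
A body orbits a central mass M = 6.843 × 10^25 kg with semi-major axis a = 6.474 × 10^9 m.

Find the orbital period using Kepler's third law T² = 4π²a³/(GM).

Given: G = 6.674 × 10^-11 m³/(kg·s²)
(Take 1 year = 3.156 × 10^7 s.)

GM = G · M = 6.674e-11 · 6.843e+25 = 4.56702e+15 m³/s².
Kepler's third law: T = 2π √(a³ / GM).
Substituting a = 6.474e+09 m and GM = 4.56702e+15 m³/s²:
T = 2π √((6.474e+09)³ / 4.56702e+15) s
T ≈ 4.843e+07 s = 1.535 years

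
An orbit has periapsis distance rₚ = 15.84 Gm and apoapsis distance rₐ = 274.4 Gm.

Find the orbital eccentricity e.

Convert to SI: rₚ = 15.84 Gm = 1.584e+10 m; rₐ = 274.4 Gm = 2.744e+11 m.
e = (rₐ − rₚ) / (rₐ + rₚ).
e = (2.744e+11 − 1.584e+10) / (2.744e+11 + 1.584e+10) = 2.5856e+11 / 2.9024e+11 ≈ 0.8908.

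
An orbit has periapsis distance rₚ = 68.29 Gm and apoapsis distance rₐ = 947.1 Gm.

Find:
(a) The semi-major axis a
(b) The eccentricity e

Convert to SI: rₚ = 68.29 Gm = 6.829e+10 m; rₐ = 947.1 Gm = 9.471e+11 m.
(a) a = (rₚ + rₐ) / 2 = (6.829e+10 + 9.471e+11) / 2 ≈ 5.077e+11 m = 507.7 Gm.
(b) e = (rₐ − rₚ) / (rₐ + rₚ) = (9.471e+11 − 6.829e+10) / (9.471e+11 + 6.829e+10) ≈ 0.8655.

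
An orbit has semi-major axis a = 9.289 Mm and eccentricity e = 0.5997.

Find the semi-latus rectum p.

Convert to SI: a = 9.289 Mm = 9.289e+06 m.
p = a (1 − e²).
p = 9.289e+06 · (1 − (0.5997)²) = 9.289e+06 · 0.64036 ≈ 5.948e+06 m = 5.948 Mm.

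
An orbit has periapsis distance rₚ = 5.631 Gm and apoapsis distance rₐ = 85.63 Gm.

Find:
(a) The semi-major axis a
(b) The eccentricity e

Convert to SI: rₚ = 5.631 Gm = 5.631e+09 m; rₐ = 85.63 Gm = 8.563e+10 m.
(a) a = (rₚ + rₐ) / 2 = (5.631e+09 + 8.563e+10) / 2 ≈ 4.563e+10 m = 45.63 Gm.
(b) e = (rₐ − rₚ) / (rₐ + rₚ) = (8.563e+10 − 5.631e+09) / (8.563e+10 + 5.631e+09) ≈ 0.8766.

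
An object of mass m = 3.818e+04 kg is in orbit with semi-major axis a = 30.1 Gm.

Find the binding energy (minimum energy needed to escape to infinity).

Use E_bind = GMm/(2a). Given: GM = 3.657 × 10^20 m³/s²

Convert to SI: a = 30.1 Gm = 3.01e+10 m.
Total orbital energy is E = −GMm/(2a); binding energy is E_bind = −E = GMm/(2a).
E_bind = 3.657e+20 · 3.818e+04 / (2 · 3.01e+10) J ≈ 2.319e+14 J = 231.9 TJ.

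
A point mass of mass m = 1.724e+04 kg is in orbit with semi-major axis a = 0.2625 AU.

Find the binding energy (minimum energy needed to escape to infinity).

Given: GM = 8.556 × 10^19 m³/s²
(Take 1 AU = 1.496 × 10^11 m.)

Convert to SI: a = 0.2625 AU = 3.927e+10 m.
Total orbital energy is E = −GMm/(2a); binding energy is E_bind = −E = GMm/(2a).
E_bind = 8.556e+19 · 1.724e+04 / (2 · 3.927e+10) J ≈ 1.878e+13 J = 18.78 TJ.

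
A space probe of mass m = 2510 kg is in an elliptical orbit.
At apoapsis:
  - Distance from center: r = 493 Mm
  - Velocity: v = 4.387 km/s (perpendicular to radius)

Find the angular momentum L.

Convert to SI: r = 493 Mm = 4.93e+08 m; v = 4.387 km/s = 4387 m/s.
Since v is perpendicular to r, L = m · v · r.
L = 2510 · 4387 · 4.93e+08 kg·m²/s ≈ 5.429e+15 kg·m²/s.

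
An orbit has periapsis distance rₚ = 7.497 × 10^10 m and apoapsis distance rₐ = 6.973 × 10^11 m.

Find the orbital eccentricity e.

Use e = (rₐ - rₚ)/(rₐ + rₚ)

e = (rₐ − rₚ) / (rₐ + rₚ).
e = (6.973e+11 − 7.497e+10) / (6.973e+11 + 7.497e+10) = 6.2233e+11 / 7.7227e+11 ≈ 0.8058.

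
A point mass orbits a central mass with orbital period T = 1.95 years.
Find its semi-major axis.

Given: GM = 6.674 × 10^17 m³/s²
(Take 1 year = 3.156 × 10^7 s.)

Convert to SI: T = 1.95 years = 6.1542e+07 s.
Invert Kepler's third law: a = (GM · T² / (4π²))^(1/3).
Substituting T = 6.1542e+07 s and GM = 6.674e+17 m³/s²:
a = (6.674e+17 · (6.1542e+07)² / (4π²))^(1/3) m
a ≈ 4.001e+10 m = 40.01 Gm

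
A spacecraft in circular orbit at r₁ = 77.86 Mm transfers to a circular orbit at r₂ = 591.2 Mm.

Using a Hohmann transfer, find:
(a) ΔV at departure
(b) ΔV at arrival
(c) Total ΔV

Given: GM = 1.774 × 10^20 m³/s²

Convert to SI: r₁ = 77.86 Mm = 7.786e+07 m; r₂ = 591.2 Mm = 5.912e+08 m.
Transfer semi-major axis: a_t = (r₁ + r₂)/2 = (7.786e+07 + 5.912e+08)/2 = 3.3453e+08 m.
Circular speeds: v₁ = √(GM/r₁) = 1.50945e+06 m/s, v₂ = √(GM/r₂) = 547784 m/s.
Transfer speeds (vis-viva v² = GM(2/r − 1/a_t)): v₁ᵗ = 2.00664e+06 m/s, v₂ᵗ = 264271 m/s.
(a) ΔV₁ = |v₁ᵗ − v₁| ≈ 4.972e+05 m/s = 497.2 km/s.
(b) ΔV₂ = |v₂ − v₂ᵗ| ≈ 2.835e+05 m/s = 283.5 km/s.
(c) ΔV_total = ΔV₁ + ΔV₂ ≈ 7.807e+05 m/s = 780.7 km/s.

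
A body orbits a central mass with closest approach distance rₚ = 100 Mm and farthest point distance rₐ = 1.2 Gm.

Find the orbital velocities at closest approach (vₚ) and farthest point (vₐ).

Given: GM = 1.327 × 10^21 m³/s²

Convert to SI: rₚ = 100 Mm = 1e+08 m; rₐ = 1.2 Gm = 1.2e+09 m.
Use the vis-viva equation v² = GM(2/r − 1/a) with a = (rₚ + rₐ)/2 = (1e+08 + 1.2e+09)/2 = 6.5e+08 m.
vₚ = √(GM · (2/rₚ − 1/a)) = √(1.327e+21 · (2/1e+08 − 1/6.5e+08)) m/s ≈ 4.95e+06 m/s = 4950 km/s.
vₐ = √(GM · (2/rₐ − 1/a)) = √(1.327e+21 · (2/1.2e+09 − 1/6.5e+08)) m/s ≈ 4.125e+05 m/s = 412.5 km/s.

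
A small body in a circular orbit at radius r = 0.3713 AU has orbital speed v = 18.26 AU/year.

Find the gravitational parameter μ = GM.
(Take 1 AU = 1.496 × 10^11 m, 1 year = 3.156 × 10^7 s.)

Convert to SI: r = 0.3713 AU = 5.55465e+10 m; v = 18.26 AU/year = 86555.6 m/s.
For a circular orbit v² = GM/r, so GM = v² · r.
GM = (86555.6)² · 5.55465e+10 m³/s² ≈ 4.161e+20 m³/s² = 4.161 × 10^20 m³/s².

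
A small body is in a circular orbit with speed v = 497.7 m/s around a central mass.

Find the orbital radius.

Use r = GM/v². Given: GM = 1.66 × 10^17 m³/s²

For a circular orbit, v² = GM / r, so r = GM / v².
r = 1.66e+17 / (497.7)² m ≈ 6.702e+11 m = 6.702 × 10^11 m.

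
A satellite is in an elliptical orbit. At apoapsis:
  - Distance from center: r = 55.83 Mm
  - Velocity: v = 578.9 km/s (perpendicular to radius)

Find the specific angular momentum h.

Convert to SI: r = 55.83 Mm = 5.583e+07 m; v = 578.9 km/s = 578900 m/s.
With v perpendicular to r, h = r · v.
h = 5.583e+07 · 578900 m²/s ≈ 3.232e+13 m²/s.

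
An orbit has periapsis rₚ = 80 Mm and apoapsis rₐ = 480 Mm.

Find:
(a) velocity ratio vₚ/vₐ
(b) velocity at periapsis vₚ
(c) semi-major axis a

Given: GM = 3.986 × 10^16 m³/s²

Convert to SI: rₚ = 80 Mm = 8e+07 m; rₐ = 480 Mm = 4.8e+08 m.
(a) Conservation of angular momentum (rₚvₚ = rₐvₐ) gives vₚ/vₐ = rₐ/rₚ = 4.8e+08/8e+07 ≈ 6
(b) With a = (rₚ + rₐ)/2 = 2.8e+08 m, vₚ = √(GM (2/rₚ − 1/a)) = √(3.986e+16 · (2/8e+07 − 1/2.8e+08)) m/s ≈ 2.923e+04 m/s
(c) a = (rₚ + rₐ)/2 = (8e+07 + 4.8e+08)/2 ≈ 2.8e+08 m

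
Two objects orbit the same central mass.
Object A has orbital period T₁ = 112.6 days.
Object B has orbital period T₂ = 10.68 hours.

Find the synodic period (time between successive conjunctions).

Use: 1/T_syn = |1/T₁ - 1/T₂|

Convert to SI: T₁ = 112.6 days = 9.72864e+06 s; T₂ = 10.68 hours = 38448 s.
T_syn = |T₁ · T₂ / (T₁ − T₂)|.
T_syn = |9.72864e+06 · 38448 / (9.72864e+06 − 38448)| s ≈ 3.86e+04 s = 10.72 hours.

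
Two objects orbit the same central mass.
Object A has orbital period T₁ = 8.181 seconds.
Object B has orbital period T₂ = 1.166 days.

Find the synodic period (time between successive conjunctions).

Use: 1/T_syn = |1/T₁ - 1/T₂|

Convert to SI: T₂ = 1.166 days = 100742 s.
T_syn = |T₁ · T₂ / (T₁ − T₂)|.
T_syn = |8.181 · 100742 / (8.181 − 100742)| s ≈ 8.182 s = 8.182 seconds.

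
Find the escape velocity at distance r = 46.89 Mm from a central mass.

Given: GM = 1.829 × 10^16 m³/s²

Convert to SI: r = 46.89 Mm = 4.689e+07 m.
Escape velocity comes from setting total energy to zero: ½v² − GM/r = 0 ⇒ v_esc = √(2GM / r).
v_esc = √(2 · 1.829e+16 / 4.689e+07) m/s ≈ 2.793e+04 m/s = 27.93 km/s.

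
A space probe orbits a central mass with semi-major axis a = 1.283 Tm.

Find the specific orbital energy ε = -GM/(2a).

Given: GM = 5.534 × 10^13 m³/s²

Convert to SI: a = 1.283 Tm = 1.283e+12 m.
ε = −GM / (2a).
ε = −5.534e+13 / (2 · 1.283e+12) J/kg ≈ -21.57 J/kg = -21.57 J/kg.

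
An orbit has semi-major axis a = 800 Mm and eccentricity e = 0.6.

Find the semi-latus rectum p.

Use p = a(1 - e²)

Convert to SI: a = 800 Mm = 8e+08 m.
p = a (1 − e²).
p = 8e+08 · (1 − (0.6)²) = 8e+08 · 0.64 ≈ 5.12e+08 m = 512 Mm.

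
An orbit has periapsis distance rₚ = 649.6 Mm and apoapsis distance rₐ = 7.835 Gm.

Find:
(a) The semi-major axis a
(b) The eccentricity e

Convert to SI: rₚ = 649.6 Mm = 6.496e+08 m; rₐ = 7.835 Gm = 7.835e+09 m.
(a) a = (rₚ + rₐ) / 2 = (6.496e+08 + 7.835e+09) / 2 ≈ 4.242e+09 m = 4.242 Gm.
(b) e = (rₐ − rₚ) / (rₐ + rₚ) = (7.835e+09 − 6.496e+08) / (7.835e+09 + 6.496e+08) ≈ 0.8469.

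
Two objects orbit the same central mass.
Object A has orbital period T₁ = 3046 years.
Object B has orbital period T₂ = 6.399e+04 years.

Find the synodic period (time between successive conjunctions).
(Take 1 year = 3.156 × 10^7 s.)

Convert to SI: T₁ = 3046 years = 9.61318e+10 s; T₂ = 6.399e+04 years = 2.01952e+12 s.
T_syn = |T₁ · T₂ / (T₁ − T₂)|.
T_syn = |9.61318e+10 · 2.01952e+12 / (9.61318e+10 − 2.01952e+12)| s ≈ 1.009e+11 s = 3198 years.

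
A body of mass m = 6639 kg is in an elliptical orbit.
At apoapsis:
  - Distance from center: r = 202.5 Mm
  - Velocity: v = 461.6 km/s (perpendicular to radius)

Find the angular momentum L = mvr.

Convert to SI: r = 202.5 Mm = 2.025e+08 m; v = 461.6 km/s = 461600 m/s.
Since v is perpendicular to r, L = m · v · r.
L = 6639 · 461600 · 2.025e+08 kg·m²/s ≈ 6.206e+17 kg·m²/s.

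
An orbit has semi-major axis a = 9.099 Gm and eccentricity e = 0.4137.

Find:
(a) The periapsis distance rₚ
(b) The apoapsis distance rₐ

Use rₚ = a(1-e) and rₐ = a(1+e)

Convert to SI: a = 9.099 Gm = 9.099e+09 m.
(a) rₚ = a(1 − e) = 9.099e+09 · (1 − 0.4137) = 9.099e+09 · 0.5863 ≈ 5.335e+09 m = 5.335 Gm.
(b) rₐ = a(1 + e) = 9.099e+09 · (1 + 0.4137) = 9.099e+09 · 1.4137 ≈ 1.286e+10 m = 12.86 Gm.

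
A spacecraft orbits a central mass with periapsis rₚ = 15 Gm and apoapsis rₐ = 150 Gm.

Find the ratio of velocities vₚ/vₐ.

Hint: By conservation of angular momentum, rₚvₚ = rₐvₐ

Convert to SI: rₚ = 15 Gm = 1.5e+10 m; rₐ = 150 Gm = 1.5e+11 m.
Conservation of angular momentum gives rₚvₚ = rₐvₐ, so vₚ/vₐ = rₐ/rₚ.
vₚ/vₐ = 1.5e+11 / 1.5e+10 ≈ 10.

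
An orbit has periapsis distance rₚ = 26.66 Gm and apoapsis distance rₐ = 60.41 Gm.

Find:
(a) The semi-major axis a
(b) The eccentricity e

Convert to SI: rₚ = 26.66 Gm = 2.666e+10 m; rₐ = 60.41 Gm = 6.041e+10 m.
(a) a = (rₚ + rₐ) / 2 = (2.666e+10 + 6.041e+10) / 2 ≈ 4.354e+10 m = 43.53 Gm.
(b) e = (rₐ − rₚ) / (rₐ + rₚ) = (6.041e+10 − 2.666e+10) / (6.041e+10 + 2.666e+10) ≈ 0.3876.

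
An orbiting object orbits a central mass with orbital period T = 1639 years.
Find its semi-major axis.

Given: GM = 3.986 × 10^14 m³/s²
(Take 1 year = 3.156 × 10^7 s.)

Convert to SI: T = 1639 years = 5.17268e+10 s.
Invert Kepler's third law: a = (GM · T² / (4π²))^(1/3).
Substituting T = 5.17268e+10 s and GM = 3.986e+14 m³/s²:
a = (3.986e+14 · (5.17268e+10)² / (4π²))^(1/3) m
a ≈ 3.001e+11 m = 300.1 Gm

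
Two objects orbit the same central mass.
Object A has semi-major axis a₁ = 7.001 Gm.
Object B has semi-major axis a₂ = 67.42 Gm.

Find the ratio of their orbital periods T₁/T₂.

Convert to SI: a₁ = 7.001 Gm = 7.001e+09 m; a₂ = 67.42 Gm = 6.742e+10 m.
From Kepler's third law, (T₁/T₂)² = (a₁/a₂)³, so T₁/T₂ = (a₁/a₂)^(3/2).
a₁/a₂ = 7.001e+09 / 6.742e+10 = 0.103842.
T₁/T₂ = (0.103842)^(3/2) ≈ 0.03346.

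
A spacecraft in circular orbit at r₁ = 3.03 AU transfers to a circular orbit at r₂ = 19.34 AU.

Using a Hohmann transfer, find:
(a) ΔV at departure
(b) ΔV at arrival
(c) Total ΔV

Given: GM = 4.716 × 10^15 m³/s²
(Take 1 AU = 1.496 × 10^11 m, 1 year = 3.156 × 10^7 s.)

Convert to SI: r₁ = 3.03 AU = 4.53288e+11 m; r₂ = 19.34 AU = 2.89326e+12 m.
Transfer semi-major axis: a_t = (r₁ + r₂)/2 = (4.53288e+11 + 2.89326e+12)/2 = 1.67328e+12 m.
Circular speeds: v₁ = √(GM/r₁) = 102 m/s, v₂ = √(GM/r₂) = 40.3732 m/s.
Transfer speeds (vis-viva v² = GM(2/r − 1/a_t)): v₁ᵗ = 134.125 m/s, v₂ᵗ = 21.0134 m/s.
(a) ΔV₁ = |v₁ᵗ − v₁| ≈ 32.13 m/s = 0.006777 AU/year.
(b) ΔV₂ = |v₂ − v₂ᵗ| ≈ 19.36 m/s = 0.004084 AU/year.
(c) ΔV_total = ΔV₁ + ΔV₂ ≈ 51.48 m/s = 0.01086 AU/year.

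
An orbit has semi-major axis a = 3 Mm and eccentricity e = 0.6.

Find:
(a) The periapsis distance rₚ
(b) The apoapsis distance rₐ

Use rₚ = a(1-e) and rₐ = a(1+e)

Convert to SI: a = 3 Mm = 3e+06 m.
(a) rₚ = a(1 − e) = 3e+06 · (1 − 0.6) = 3e+06 · 0.4 ≈ 1.2e+06 m = 1.2 Mm.
(b) rₐ = a(1 + e) = 3e+06 · (1 + 0.6) = 3e+06 · 1.6 ≈ 4.8e+06 m = 4.8 Mm.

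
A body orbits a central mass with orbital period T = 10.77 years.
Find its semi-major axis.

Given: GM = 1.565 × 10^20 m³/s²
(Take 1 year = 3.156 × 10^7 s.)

Convert to SI: T = 10.77 years = 3.39901e+08 s.
Invert Kepler's third law: a = (GM · T² / (4π²))^(1/3).
Substituting T = 3.39901e+08 s and GM = 1.565e+20 m³/s²:
a = (1.565e+20 · (3.39901e+08)² / (4π²))^(1/3) m
a ≈ 7.708e+11 m = 770.8 Gm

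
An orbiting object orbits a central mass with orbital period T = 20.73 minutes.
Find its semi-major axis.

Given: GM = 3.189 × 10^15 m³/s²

Convert to SI: T = 20.73 minutes = 1243.8 s.
Invert Kepler's third law: a = (GM · T² / (4π²))^(1/3).
Substituting T = 1243.8 s and GM = 3.189e+15 m³/s²:
a = (3.189e+15 · (1243.8)² / (4π²))^(1/3) m
a ≈ 5e+06 m = 5 Mm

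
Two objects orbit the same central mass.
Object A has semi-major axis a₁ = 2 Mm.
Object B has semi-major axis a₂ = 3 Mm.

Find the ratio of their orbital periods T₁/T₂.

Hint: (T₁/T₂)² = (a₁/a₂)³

Convert to SI: a₁ = 2 Mm = 2e+06 m; a₂ = 3 Mm = 3e+06 m.
From Kepler's third law, (T₁/T₂)² = (a₁/a₂)³, so T₁/T₂ = (a₁/a₂)^(3/2).
a₁/a₂ = 2e+06 / 3e+06 = 0.666667.
T₁/T₂ = (0.666667)^(3/2) ≈ 0.5443.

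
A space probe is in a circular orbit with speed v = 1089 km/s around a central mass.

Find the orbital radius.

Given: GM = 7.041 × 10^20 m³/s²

Convert to SI: v = 1089 km/s = 1.089e+06 m/s.
For a circular orbit, v² = GM / r, so r = GM / v².
r = 7.041e+20 / (1.089e+06)² m ≈ 5.937e+08 m = 593.7 Mm.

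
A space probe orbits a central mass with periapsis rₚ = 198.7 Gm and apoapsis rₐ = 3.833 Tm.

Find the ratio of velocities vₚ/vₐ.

Convert to SI: rₚ = 198.7 Gm = 1.987e+11 m; rₐ = 3.833 Tm = 3.833e+12 m.
Conservation of angular momentum gives rₚvₚ = rₐvₐ, so vₚ/vₐ = rₐ/rₚ.
vₚ/vₐ = 3.833e+12 / 1.987e+11 ≈ 19.29.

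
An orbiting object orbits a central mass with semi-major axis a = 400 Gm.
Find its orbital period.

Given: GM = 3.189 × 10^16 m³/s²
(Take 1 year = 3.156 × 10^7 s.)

Convert to SI: a = 400 Gm = 4e+11 m.
Kepler's third law: T = 2π √(a³ / GM).
Substituting a = 4e+11 m and GM = 3.189e+16 m³/s²:
T = 2π √((4e+11)³ / 3.189e+16) s
T ≈ 8.901e+09 s = 282 years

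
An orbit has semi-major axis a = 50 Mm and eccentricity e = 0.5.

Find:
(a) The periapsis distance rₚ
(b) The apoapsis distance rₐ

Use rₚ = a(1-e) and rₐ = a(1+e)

Convert to SI: a = 50 Mm = 5e+07 m.
(a) rₚ = a(1 − e) = 5e+07 · (1 − 0.5) = 5e+07 · 0.5 ≈ 2.5e+07 m = 25 Mm.
(b) rₐ = a(1 + e) = 5e+07 · (1 + 0.5) = 5e+07 · 1.5 ≈ 7.5e+07 m = 75 Mm.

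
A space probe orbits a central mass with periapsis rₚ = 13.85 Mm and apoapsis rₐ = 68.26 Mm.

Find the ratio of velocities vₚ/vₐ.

Convert to SI: rₚ = 13.85 Mm = 1.385e+07 m; rₐ = 68.26 Mm = 6.826e+07 m.
Conservation of angular momentum gives rₚvₚ = rₐvₐ, so vₚ/vₐ = rₐ/rₚ.
vₚ/vₐ = 6.826e+07 / 1.385e+07 ≈ 4.929.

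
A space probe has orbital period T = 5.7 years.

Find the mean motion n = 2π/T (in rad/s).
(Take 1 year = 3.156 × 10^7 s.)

Convert to SI: T = 5.7 years = 1.79892e+08 s.
n = 2π / T.
n = 2π / 1.79892e+08 s ≈ 3.493e-08 rad/s.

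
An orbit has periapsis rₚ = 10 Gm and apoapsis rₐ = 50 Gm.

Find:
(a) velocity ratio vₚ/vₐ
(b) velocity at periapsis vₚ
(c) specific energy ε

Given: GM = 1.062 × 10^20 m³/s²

Convert to SI: rₚ = 10 Gm = 1e+10 m; rₐ = 50 Gm = 5e+10 m.
(a) Conservation of angular momentum (rₚvₚ = rₐvₐ) gives vₚ/vₐ = rₐ/rₚ = 5e+10/1e+10 ≈ 5
(b) With a = (rₚ + rₐ)/2 = 3e+10 m, vₚ = √(GM (2/rₚ − 1/a)) = √(1.062e+20 · (2/1e+10 − 1/3e+10)) m/s ≈ 1.33e+05 m/s
(c) With a = (rₚ + rₐ)/2 = 3e+10 m, ε = −GM/(2a) = −1.062e+20/(2 · 3e+10) J/kg ≈ -1.77e+09 J/kg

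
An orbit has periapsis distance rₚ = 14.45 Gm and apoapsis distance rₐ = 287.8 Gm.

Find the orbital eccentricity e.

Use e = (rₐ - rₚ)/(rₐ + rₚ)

Convert to SI: rₚ = 14.45 Gm = 1.445e+10 m; rₐ = 287.8 Gm = 2.878e+11 m.
e = (rₐ − rₚ) / (rₐ + rₚ).
e = (2.878e+11 − 1.445e+10) / (2.878e+11 + 1.445e+10) = 2.7335e+11 / 3.0225e+11 ≈ 0.9044.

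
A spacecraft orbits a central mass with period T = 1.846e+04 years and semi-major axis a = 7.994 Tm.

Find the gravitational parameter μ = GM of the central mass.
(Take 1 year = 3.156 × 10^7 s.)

Convert to SI: T = 1.846e+04 years = 5.82598e+11 s; a = 7.994 Tm = 7.994e+12 m.
GM = 4π² · a³ / T².
GM = 4π² · (7.994e+12)³ / (5.82598e+11)² m³/s² ≈ 5.942e+16 m³/s² = 5.942 × 10^16 m³/s².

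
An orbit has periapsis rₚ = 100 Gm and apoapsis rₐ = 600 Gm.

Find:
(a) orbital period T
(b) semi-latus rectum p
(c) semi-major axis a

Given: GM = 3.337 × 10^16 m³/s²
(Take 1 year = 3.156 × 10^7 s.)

Convert to SI: rₚ = 100 Gm = 1e+11 m; rₐ = 600 Gm = 6e+11 m.
(a) With a = (rₚ + rₐ)/2 = 3.5e+11 m, T = 2π √(a³/GM) = 2π √((3.5e+11)³/3.337e+16) s ≈ 7.122e+09 s
(b) From a = (rₚ + rₐ)/2 = 3.5e+11 m and e = (rₐ − rₚ)/(rₐ + rₚ) = 0.714286, p = a(1 − e²) = 3.5e+11 · (1 − (0.714286)²) ≈ 1.714e+11 m
(c) a = (rₚ + rₐ)/2 = (1e+11 + 6e+11)/2 ≈ 3.5e+11 m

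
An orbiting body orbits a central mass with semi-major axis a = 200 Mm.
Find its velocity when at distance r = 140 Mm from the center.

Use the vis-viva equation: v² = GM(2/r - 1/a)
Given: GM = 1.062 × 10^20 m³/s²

Convert to SI: a = 200 Mm = 2e+08 m; r = 140 Mm = 1.4e+08 m.
Vis-viva: v = √(GM · (2/r − 1/a)).
2/r − 1/a = 2/1.4e+08 − 1/2e+08 = 9.28571e-09 m⁻¹.
v = √(1.062e+20 · 9.28571e-09) m/s ≈ 9.93e+05 m/s = 993 km/s.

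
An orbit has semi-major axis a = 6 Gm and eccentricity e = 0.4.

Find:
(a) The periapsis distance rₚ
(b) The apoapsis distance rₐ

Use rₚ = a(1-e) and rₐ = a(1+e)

Convert to SI: a = 6 Gm = 6e+09 m.
(a) rₚ = a(1 − e) = 6e+09 · (1 − 0.4) = 6e+09 · 0.6 ≈ 3.6e+09 m = 3.6 Gm.
(b) rₐ = a(1 + e) = 6e+09 · (1 + 0.4) = 6e+09 · 1.4 ≈ 8.4e+09 m = 8.4 Gm.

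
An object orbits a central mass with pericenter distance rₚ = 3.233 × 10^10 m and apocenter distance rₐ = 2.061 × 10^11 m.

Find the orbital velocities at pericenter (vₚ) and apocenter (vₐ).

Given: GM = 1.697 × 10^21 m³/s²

Use the vis-viva equation v² = GM(2/r − 1/a) with a = (rₚ + rₐ)/2 = (3.233e+10 + 2.061e+11)/2 = 1.19215e+11 m.
vₚ = √(GM · (2/rₚ − 1/a)) = √(1.697e+21 · (2/3.233e+10 − 1/1.19215e+11)) m/s ≈ 3.012e+05 m/s = 301.2 km/s.
vₐ = √(GM · (2/rₐ − 1/a)) = √(1.697e+21 · (2/2.061e+11 − 1/1.19215e+11)) m/s ≈ 4.725e+04 m/s = 47.25 km/s.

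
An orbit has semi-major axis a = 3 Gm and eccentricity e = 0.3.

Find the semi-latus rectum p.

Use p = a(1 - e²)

Convert to SI: a = 3 Gm = 3e+09 m.
p = a (1 − e²).
p = 3e+09 · (1 − (0.3)²) = 3e+09 · 0.91 ≈ 2.73e+09 m = 2.73 Gm.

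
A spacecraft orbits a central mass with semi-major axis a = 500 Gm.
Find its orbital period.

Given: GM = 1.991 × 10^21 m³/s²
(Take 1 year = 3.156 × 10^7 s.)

Convert to SI: a = 500 Gm = 5e+11 m.
Kepler's third law: T = 2π √(a³ / GM).
Substituting a = 5e+11 m and GM = 1.991e+21 m³/s²:
T = 2π √((5e+11)³ / 1.991e+21) s
T ≈ 4.979e+07 s = 1.577 years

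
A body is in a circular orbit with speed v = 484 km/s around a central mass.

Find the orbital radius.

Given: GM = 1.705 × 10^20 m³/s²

Convert to SI: v = 484 km/s = 484000 m/s.
For a circular orbit, v² = GM / r, so r = GM / v².
r = 1.705e+20 / (484000)² m ≈ 7.278e+08 m = 727.8 Mm.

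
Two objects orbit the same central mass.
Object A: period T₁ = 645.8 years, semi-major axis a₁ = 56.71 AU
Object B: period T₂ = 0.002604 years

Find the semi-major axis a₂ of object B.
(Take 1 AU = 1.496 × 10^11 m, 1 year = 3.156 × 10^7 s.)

Convert to SI: T₁ = 645.8 years = 2.03814e+10 s; a₁ = 56.71 AU = 8.48382e+12 m; T₂ = 0.002604 years = 82182.2 s.
Kepler's third law: (T₁/T₂)² = (a₁/a₂)³ ⇒ a₂ = a₁ · (T₂/T₁)^(2/3).
T₂/T₁ = 82182.2 / 2.03814e+10 = 4.03221e-06.
a₂ = 8.48382e+12 · (4.03221e-06)^(2/3) m ≈ 2.149e+09 m = 0.01437 AU.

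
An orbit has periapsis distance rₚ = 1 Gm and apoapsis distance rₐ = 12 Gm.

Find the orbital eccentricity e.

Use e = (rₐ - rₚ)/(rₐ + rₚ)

Convert to SI: rₚ = 1 Gm = 1e+09 m; rₐ = 12 Gm = 1.2e+10 m.
e = (rₐ − rₚ) / (rₐ + rₚ).
e = (1.2e+10 − 1e+09) / (1.2e+10 + 1e+09) = 1.1e+10 / 1.3e+10 ≈ 0.8462.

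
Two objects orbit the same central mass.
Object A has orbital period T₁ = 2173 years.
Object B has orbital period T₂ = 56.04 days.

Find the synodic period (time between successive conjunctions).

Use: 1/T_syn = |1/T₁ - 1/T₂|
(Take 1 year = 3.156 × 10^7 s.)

Convert to SI: T₁ = 2173 years = 6.85799e+10 s; T₂ = 56.04 days = 4.84186e+06 s.
T_syn = |T₁ · T₂ / (T₁ − T₂)|.
T_syn = |6.85799e+10 · 4.84186e+06 / (6.85799e+10 − 4.84186e+06)| s ≈ 4.842e+06 s = 56.04 days.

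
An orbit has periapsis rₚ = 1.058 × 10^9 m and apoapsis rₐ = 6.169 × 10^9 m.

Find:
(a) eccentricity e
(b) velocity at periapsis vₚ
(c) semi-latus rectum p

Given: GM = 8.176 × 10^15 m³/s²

(a) e = (rₐ − rₚ)/(rₐ + rₚ) = (6.169e+09 − 1.058e+09)/(6.169e+09 + 1.058e+09) ≈ 0.7072
(b) With a = (rₚ + rₐ)/2 = 3.6135e+09 m, vₚ = √(GM (2/rₚ − 1/a)) = √(8.176e+15 · (2/1.058e+09 − 1/3.6135e+09)) m/s ≈ 3632 m/s
(c) From a = (rₚ + rₐ)/2 = 3.6135e+09 m and e = (rₐ − rₚ)/(rₐ + rₚ) = 0.707209, p = a(1 − e²) = 3.6135e+09 · (1 − (0.707209)²) ≈ 1.806e+09 m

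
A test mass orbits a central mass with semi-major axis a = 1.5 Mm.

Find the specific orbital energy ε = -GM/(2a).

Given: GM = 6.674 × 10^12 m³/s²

Convert to SI: a = 1.5 Mm = 1.5e+06 m.
ε = −GM / (2a).
ε = −6.674e+12 / (2 · 1.5e+06) J/kg ≈ -2.225e+06 J/kg = -2.225 MJ/kg.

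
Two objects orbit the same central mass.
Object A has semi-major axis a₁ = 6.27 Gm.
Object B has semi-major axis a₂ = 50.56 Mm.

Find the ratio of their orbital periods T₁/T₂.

Convert to SI: a₁ = 6.27 Gm = 6.27e+09 m; a₂ = 50.56 Mm = 5.056e+07 m.
From Kepler's third law, (T₁/T₂)² = (a₁/a₂)³, so T₁/T₂ = (a₁/a₂)^(3/2).
a₁/a₂ = 6.27e+09 / 5.056e+07 = 124.011.
T₁/T₂ = (124.011)^(3/2) ≈ 1381.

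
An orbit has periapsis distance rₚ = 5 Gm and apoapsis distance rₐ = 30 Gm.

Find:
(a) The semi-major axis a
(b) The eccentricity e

Convert to SI: rₚ = 5 Gm = 5e+09 m; rₐ = 30 Gm = 3e+10 m.
(a) a = (rₚ + rₐ) / 2 = (5e+09 + 3e+10) / 2 ≈ 1.75e+10 m = 17.5 Gm.
(b) e = (rₐ − rₚ) / (rₐ + rₚ) = (3e+10 − 5e+09) / (3e+10 + 5e+09) ≈ 0.7143.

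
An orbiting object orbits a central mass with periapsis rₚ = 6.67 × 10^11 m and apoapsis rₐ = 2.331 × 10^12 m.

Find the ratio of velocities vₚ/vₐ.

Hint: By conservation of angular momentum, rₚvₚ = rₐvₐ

Conservation of angular momentum gives rₚvₚ = rₐvₐ, so vₚ/vₐ = rₐ/rₚ.
vₚ/vₐ = 2.331e+12 / 6.67e+11 ≈ 3.495.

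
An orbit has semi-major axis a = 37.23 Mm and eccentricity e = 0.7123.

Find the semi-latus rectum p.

Convert to SI: a = 37.23 Mm = 3.723e+07 m.
p = a (1 − e²).
p = 3.723e+07 · (1 − (0.7123)²) = 3.723e+07 · 0.492629 ≈ 1.834e+07 m = 18.34 Mm.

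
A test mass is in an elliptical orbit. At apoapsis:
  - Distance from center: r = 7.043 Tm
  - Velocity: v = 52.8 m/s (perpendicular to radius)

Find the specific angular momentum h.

Convert to SI: r = 7.043 Tm = 7.043e+12 m.
With v perpendicular to r, h = r · v.
h = 7.043e+12 · 52.8 m²/s ≈ 3.719e+14 m²/s.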